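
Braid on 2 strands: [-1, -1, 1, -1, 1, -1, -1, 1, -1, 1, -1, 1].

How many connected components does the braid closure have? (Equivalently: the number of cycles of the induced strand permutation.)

Track the strand permutation on 2 strands, starting from identity.
  step 1: s1^-1 swaps positions 1,2 -> [2 1]
  step 2: s1^-1 swaps positions 1,2 -> [1 2]
  step 3: s1 swaps positions 1,2 -> [2 1]
  step 4: s1^-1 swaps positions 1,2 -> [1 2]
  step 5: s1 swaps positions 1,2 -> [2 1]
  step 6: s1^-1 swaps positions 1,2 -> [1 2]
  step 7: s1^-1 swaps positions 1,2 -> [2 1]
  step 8: s1 swaps positions 1,2 -> [1 2]
  step 9: s1^-1 swaps positions 1,2 -> [2 1]
  step 10: s1 swaps positions 1,2 -> [1 2]
  step 11: s1^-1 swaps positions 1,2 -> [2 1]
  step 12: s1 swaps positions 1,2 -> [1 2]
Final permutation (position -> original strand): [1 2]
Closure components = cycle count of this permutation = 2.

Answer: 2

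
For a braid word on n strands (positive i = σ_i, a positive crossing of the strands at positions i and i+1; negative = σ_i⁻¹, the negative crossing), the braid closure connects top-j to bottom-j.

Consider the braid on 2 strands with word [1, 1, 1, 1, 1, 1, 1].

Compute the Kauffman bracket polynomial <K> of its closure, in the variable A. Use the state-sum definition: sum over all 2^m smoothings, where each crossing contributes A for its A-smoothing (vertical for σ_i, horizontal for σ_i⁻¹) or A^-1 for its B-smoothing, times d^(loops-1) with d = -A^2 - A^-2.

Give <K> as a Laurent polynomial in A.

-A^9 - A + A^-3 - A^-7 + A^-11 - A^-15 + A^-19

Derivation:
Braid: s1 s1 s1 s1 s1 s1 s1 on 2 strands, 7 crossings.
Writhe w = (#positive) - (#negative) = 7 - 0 = 7.
Enumerate smoothing states for the bracket polynomial. There are 2^7 = 128 states.
For each crossing: s=0 is the vertical smoothing, s=1 horizontal. Crossing k contributes A^(sign_k * (1 - 2*s_k)); loop factor d = -A^2 - A^-2.
Tabulate the states by total A-exponent and number of loops L (A-exp: L × count):
  A^7: L=2 ×1
  A^5: L=1 ×7
  A^3: L=2 ×21
  A^1: L=3 ×35
  A^-1: L=4 ×35
  A^-3: L=5 ×21
  A^-5: L=6 ×7
  A^-7: L=7 ×1
Each group contributes A^e * Σ count * d^(L-1):
Powers of d = -A^2 - A^-2: d^2 = A^4 + 2 + A^-4; d^3 = -A^6 - 3*A^2 - 3*A^-2 - A^-6; d^4 = A^8 + 4*A^4 + 6 + 4*A^-4 + A^-8; d^5 = -A^10 - 5*A^6 - 10*A^2 - 10*A^-2 - 5*A^-6 - A^-10; d^6 = A^12 + 6*A^8 + 15*A^4 + 20 + 15*A^-4 + 6*A^-8 + A^-12.
  A^7 * (d) = -A^9 - A^5
  A^5 * (7) = 7*A^5
  A^3 * (21*d) = -21*A^5 - 21*A
  A^1 * (35*d^2) = 35*A^5 + 70*A + 35*A^-3
  A^-1 * (35*d^3) = -35*A^5 - 105*A - 105*A^-3 - 35*A^-7
  A^-3 * (21*d^4) = 21*A^5 + 84*A + 126*A^-3 + 84*A^-7 + 21*A^-11
  A^-5 * (7*d^5) = -7*A^5 - 35*A - 70*A^-3 - 70*A^-7 - 35*A^-11 - 7*A^-15
  A^-7 * (d^6) = A^5 + 6*A + 15*A^-3 + 20*A^-7 + 15*A^-11 + 6*A^-15 + A^-19
Summing the groups: <K> = -A^9 - A + A^-3 - A^-7 + A^-11 - A^-15 + A^-19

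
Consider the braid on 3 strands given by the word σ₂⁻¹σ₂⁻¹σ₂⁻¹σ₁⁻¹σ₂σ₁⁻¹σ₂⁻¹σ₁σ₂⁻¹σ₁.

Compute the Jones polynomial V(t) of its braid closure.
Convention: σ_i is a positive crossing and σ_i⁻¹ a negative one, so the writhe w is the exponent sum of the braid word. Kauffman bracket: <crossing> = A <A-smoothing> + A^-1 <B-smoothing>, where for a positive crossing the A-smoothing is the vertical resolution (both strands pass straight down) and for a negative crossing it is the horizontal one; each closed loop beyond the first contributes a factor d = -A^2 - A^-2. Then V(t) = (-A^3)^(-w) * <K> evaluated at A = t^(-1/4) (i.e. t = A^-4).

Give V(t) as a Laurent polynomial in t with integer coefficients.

Braid: s2^-1 s2^-1 s2^-1 s1^-1 s2 s1^-1 s2^-1 s1 s2^-1 s1 on 3 strands, 10 crossings.
Writhe w = (#positive) - (#negative) = 3 - 7 = -4.
Computing the Kauffman bracket via state sum. There are 2^10 = 1024 states.
For each crossing: s=0 is the vertical smoothing, s=1 horizontal. Crossing k contributes A^(sign_k * (1 - 2*s_k)); loop factor d = -A^2 - A^-2.
Tabulate the states by total A-exponent and number of loops L (A-exp: L × count):
  A^10: L=6 ×1
  A^8: L=5 ×10
  A^6: L=4 ×41, L=6 ×4
  A^4: L=3 ×88, L=5 ×31, L=7 ×1
  A^2: L=2 ×102, L=4 ×99, L=6 ×9
  A^0: L=1 ×54, L=3 ×162, L=5 ×36
  A^-2: L=2 ×134, L=4 ×74, L=6 ×2
  A^-4: L=1 ×30, L=3 ×82, L=5 ×8
  A^-6: L=2 ×32, L=4 ×13
  A^-8: L=1 ×3, L=3 ×7
  A^-10: L=2 ×1
Each group contributes A^e * Σ count * d^(L-1):
Powers of d = -A^2 - A^-2: d^2 = A^4 + 2 + A^-4; d^3 = -A^6 - 3*A^2 - 3*A^-2 - A^-6; d^4 = A^8 + 4*A^4 + 6 + 4*A^-4 + A^-8; d^5 = -A^10 - 5*A^6 - 10*A^2 - 10*A^-2 - 5*A^-6 - A^-10; d^6 = A^12 + 6*A^8 + 15*A^4 + 20 + 15*A^-4 + 6*A^-8 + A^-12.
  A^10 * (d^5) = -A^20 - 5*A^16 - 10*A^12 - 10*A^8 - 5*A^4 - 1
  A^8 * (10*d^4) = 10*A^16 + 40*A^12 + 60*A^8 + 40*A^4 + 10
  A^6 * (41*d^3 + 4*d^5) = -4*A^16 - 61*A^12 - 163*A^8 - 163*A^4 - 61 - 4*A^-4
  A^4 * (88*d^2 + 31*d^4 + d^6) = A^16 + 37*A^12 + 227*A^8 + 382*A^4 + 227 + 37*A^-4 + A^-8
  A^2 * (102*d + 99*d^3 + 9*d^5) = -9*A^12 - 144*A^8 - 489*A^4 - 489 - 144*A^-4 - 9*A^-8
  A^0 * (54 + 162*d^2 + 36*d^4) = 36*A^8 + 306*A^4 + 594 + 306*A^-4 + 36*A^-8
  A^-2 * (134*d + 74*d^3 + 2*d^5) = -2*A^8 - 84*A^4 - 376 - 376*A^-4 - 84*A^-8 - 2*A^-12
  A^-4 * (30 + 82*d^2 + 8*d^4) = 8*A^4 + 114 + 242*A^-4 + 114*A^-8 + 8*A^-12
  A^-6 * (32*d + 13*d^3) = -13 - 71*A^-4 - 71*A^-8 - 13*A^-12
  A^-8 * (3 + 7*d^2) = 7*A^-4 + 17*A^-8 + 7*A^-12
  A^-10 * (d) = -A^-8 - A^-12
Summing the groups: <K> = -A^20 + 2*A^16 - 3*A^12 + 4*A^8 - 5*A^4 + 5 - 3*A^-4 + 3*A^-8 - A^-12
Normalise by the writhe: (-A^3)^(-w) = (-A^3)^(4) = A^12, so f(A) = A^12 * <K> = -A^32 + 2*A^28 - 3*A^24 + 4*A^20 - 5*A^16 + 5*A^12 - 3*A^8 + 3*A^4 - 1.
Substitute A = t^(-1/4), i.e. A^e → t^(-e/4): V(t) = -1 + 3*t^-1 - 3*t^-2 + 5*t^-3 - 5*t^-4 + 4*t^-5 - 3*t^-6 + 2*t^-7 - t^-8

Answer: -1 + 3*t^-1 - 3*t^-2 + 5*t^-3 - 5*t^-4 + 4*t^-5 - 3*t^-6 + 2*t^-7 - t^-8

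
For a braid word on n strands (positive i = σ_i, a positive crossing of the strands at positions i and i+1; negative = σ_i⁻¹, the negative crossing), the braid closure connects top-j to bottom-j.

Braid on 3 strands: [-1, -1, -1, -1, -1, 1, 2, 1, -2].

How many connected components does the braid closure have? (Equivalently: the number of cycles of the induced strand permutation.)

2

Derivation:
Track the strand permutation on 3 strands, starting from identity.
  step 1: s1^-1 swaps positions 1,2 -> [2 1 3]
  step 2: s1^-1 swaps positions 1,2 -> [1 2 3]
  step 3: s1^-1 swaps positions 1,2 -> [2 1 3]
  step 4: s1^-1 swaps positions 1,2 -> [1 2 3]
  step 5: s1^-1 swaps positions 1,2 -> [2 1 3]
  step 6: s1 swaps positions 1,2 -> [1 2 3]
  step 7: s2 swaps positions 2,3 -> [1 3 2]
  step 8: s1 swaps positions 1,2 -> [3 1 2]
  step 9: s2^-1 swaps positions 2,3 -> [3 2 1]
Final permutation (position -> original strand): [3 2 1]
Closure components = cycle count of this permutation = 2.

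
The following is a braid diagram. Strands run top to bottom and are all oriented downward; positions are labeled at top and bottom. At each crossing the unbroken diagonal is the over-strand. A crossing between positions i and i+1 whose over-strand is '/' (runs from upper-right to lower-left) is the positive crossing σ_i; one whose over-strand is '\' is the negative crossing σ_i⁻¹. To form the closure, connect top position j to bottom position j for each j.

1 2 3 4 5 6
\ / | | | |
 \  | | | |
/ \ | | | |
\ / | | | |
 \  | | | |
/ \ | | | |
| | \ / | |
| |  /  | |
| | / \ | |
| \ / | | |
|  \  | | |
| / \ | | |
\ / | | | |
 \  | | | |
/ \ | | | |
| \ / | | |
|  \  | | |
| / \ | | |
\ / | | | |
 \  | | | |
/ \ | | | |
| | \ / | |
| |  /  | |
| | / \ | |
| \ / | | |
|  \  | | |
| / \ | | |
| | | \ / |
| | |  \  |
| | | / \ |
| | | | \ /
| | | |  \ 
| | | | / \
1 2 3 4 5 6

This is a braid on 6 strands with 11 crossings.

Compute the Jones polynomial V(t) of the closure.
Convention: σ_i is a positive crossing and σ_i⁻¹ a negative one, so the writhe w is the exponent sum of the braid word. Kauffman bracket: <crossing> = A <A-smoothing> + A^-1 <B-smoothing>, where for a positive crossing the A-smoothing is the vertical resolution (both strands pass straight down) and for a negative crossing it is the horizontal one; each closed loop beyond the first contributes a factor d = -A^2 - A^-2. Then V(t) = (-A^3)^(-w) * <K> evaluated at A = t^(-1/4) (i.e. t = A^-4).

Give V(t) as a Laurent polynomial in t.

1 - t^-1 + 2*t^-2 - 2*t^-3 + 2*t^-4 - 2*t^-5 + 2*t^-6 - t^-7

Derivation:
Reading the diagram top to bottom ('/'-over between positions i,i+1 = s_i, '\'-over = s_i^-1): braid word = s1^-1 s1^-1 s3 s2^-1 s1^-1 s2^-1 s1^-1 s3 s2^-1 s4^-1 s5^-1.
The presented braid s1^-1 s1^-1 s3 s2^-1 s1^-1 s2^-1 s1^-1 s3 s2^-1 s4^-1 s5^-1 on 6 strands reduces by inverse Markov moves (closure unchanged at each step):
  Destabilize: the word has the form β·s5^-1 where s5^-1 occurs only as the final letter (β ∈ B_5); drop it and the last strand → 5 strands.
  Destabilize: the word has the form β·s4^-1 where s4^-1 occurs only as the final letter (β ∈ B_4); drop it and the last strand → 4 strands.
Reduced to β = s1^-1 s1^-1 s3 s2^-1 s1^-1 s2^-1 s1^-1 s3 s2^-1 on 4 strands, 9 crossings.
Compute on β:
Braid: s1^-1 s1^-1 s3 s2^-1 s1^-1 s2^-1 s1^-1 s3 s2^-1 on 4 strands, 9 crossings.
Writhe w = (#positive) - (#negative) = 2 - 7 = -5.
Enumerate smoothing states for the bracket polynomial. There are 2^9 = 512 states.
For each crossing: s=0 is the vertical smoothing, s=1 horizontal. Crossing k contributes A^(sign_k * (1 - 2*s_k)); loop factor d = -A^2 - A^-2.
Tabulate the states by total A-exponent and number of loops L (A-exp: L × count):
  A^9: L=3 ×1
  A^7: L=2 ×4, L=4 ×5
  A^5: L=1 ×4, L=3 ×26, L=5 ×6
  A^3: L=2 ×43, L=4 ×40, L=6 ×1
  A^1: L=1 ×23, L=3 ×92, L=5 ×11
  A^-1: L=2 ×91, L=4 ×34, L=6 ×1
  A^-3: L=1 ×32, L=3 ×48, L=5 ×4
  A^-5: L=2 ×28, L=4 ×8
  A^-7: L=3 ×9
  A^-9: L=4 ×1
Each group contributes A^e * Σ count * d^(L-1):
Powers of d = -A^2 - A^-2: d^2 = A^4 + 2 + A^-4; d^3 = -A^6 - 3*A^2 - 3*A^-2 - A^-6; d^4 = A^8 + 4*A^4 + 6 + 4*A^-4 + A^-8; d^5 = -A^10 - 5*A^6 - 10*A^2 - 10*A^-2 - 5*A^-6 - A^-10.
  A^9 * (d^2) = A^13 + 2*A^9 + A^5
  A^7 * (4*d + 5*d^3) = -5*A^13 - 19*A^9 - 19*A^5 - 5*A
  A^5 * (4 + 26*d^2 + 6*d^4) = 6*A^13 + 50*A^9 + 92*A^5 + 50*A + 6*A^-3
  A^3 * (43*d + 40*d^3 + d^5) = -A^13 - 45*A^9 - 173*A^5 - 173*A - 45*A^-3 - A^-7
  A^1 * (23 + 92*d^2 + 11*d^4) = 11*A^9 + 136*A^5 + 273*A + 136*A^-3 + 11*A^-7
  A^-1 * (91*d + 34*d^3 + d^5) = -A^9 - 39*A^5 - 203*A - 203*A^-3 - 39*A^-7 - A^-11
  A^-3 * (32 + 48*d^2 + 4*d^4) = 4*A^5 + 64*A + 152*A^-3 + 64*A^-7 + 4*A^-11
  A^-5 * (28*d + 8*d^3) = -8*A - 52*A^-3 - 52*A^-7 - 8*A^-11
  A^-7 * (9*d^2) = 9*A^-3 + 18*A^-7 + 9*A^-11
  A^-9 * (d^3) = -A^-3 - 3*A^-7 - 3*A^-11 - A^-15
Summing the groups: <K> = A^13 - 2*A^9 + 2*A^5 - 2*A + 2*A^-3 - 2*A^-7 + A^-11 - A^-15
Normalise by the writhe: (-A^3)^(-w) = (-A^3)^(5) = -A^15, so f(A) = -A^15 * <K> = -A^28 + 2*A^24 - 2*A^20 + 2*A^16 - 2*A^12 + 2*A^8 - A^4 + 1.
Substitute A = t^(-1/4), i.e. A^e → t^(-e/4): V(t) = 1 - t^-1 + 2*t^-2 - 2*t^-3 + 2*t^-4 - 2*t^-5 + 2*t^-6 - t^-7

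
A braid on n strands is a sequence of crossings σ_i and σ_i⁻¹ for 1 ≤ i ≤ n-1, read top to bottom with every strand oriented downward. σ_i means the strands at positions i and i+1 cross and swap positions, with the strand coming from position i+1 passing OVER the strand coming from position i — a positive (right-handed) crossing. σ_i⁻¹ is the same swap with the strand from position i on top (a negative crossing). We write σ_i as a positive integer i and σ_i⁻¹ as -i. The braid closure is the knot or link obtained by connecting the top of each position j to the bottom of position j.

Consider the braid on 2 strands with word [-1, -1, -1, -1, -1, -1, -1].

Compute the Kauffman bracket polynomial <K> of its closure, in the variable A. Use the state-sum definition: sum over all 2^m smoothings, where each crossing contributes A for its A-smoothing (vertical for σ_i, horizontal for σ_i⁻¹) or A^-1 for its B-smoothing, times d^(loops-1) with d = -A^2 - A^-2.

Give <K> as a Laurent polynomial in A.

A^19 - A^15 + A^11 - A^7 + A^3 - A^-1 - A^-9

Derivation:
Braid: s1^-1 s1^-1 s1^-1 s1^-1 s1^-1 s1^-1 s1^-1 on 2 strands, 7 crossings.
Writhe w = (#positive) - (#negative) = 0 - 7 = -7.
Enumerate smoothing states for the bracket polynomial. There are 2^7 = 128 states.
Each crossing splits two ways (0=vertical, 1=horizontal). The state's weight is A^(#A-smoothings - #B-smoothings) * d^(loops - 1).
Tabulate the states by total A-exponent and number of loops L (A-exp: L × count):
  A^7: L=7 ×1
  A^5: L=6 ×7
  A^3: L=5 ×21
  A^1: L=4 ×35
  A^-1: L=3 ×35
  A^-3: L=2 ×21
  A^-5: L=1 ×7
  A^-7: L=2 ×1
Each group contributes A^e * Σ count * d^(L-1):
Powers of d = -A^2 - A^-2: d^2 = A^4 + 2 + A^-4; d^3 = -A^6 - 3*A^2 - 3*A^-2 - A^-6; d^4 = A^8 + 4*A^4 + 6 + 4*A^-4 + A^-8; d^5 = -A^10 - 5*A^6 - 10*A^2 - 10*A^-2 - 5*A^-6 - A^-10; d^6 = A^12 + 6*A^8 + 15*A^4 + 20 + 15*A^-4 + 6*A^-8 + A^-12.
  A^7 * (d^6) = A^19 + 6*A^15 + 15*A^11 + 20*A^7 + 15*A^3 + 6*A^-1 + A^-5
  A^5 * (7*d^5) = -7*A^15 - 35*A^11 - 70*A^7 - 70*A^3 - 35*A^-1 - 7*A^-5
  A^3 * (21*d^4) = 21*A^11 + 84*A^7 + 126*A^3 + 84*A^-1 + 21*A^-5
  A^1 * (35*d^3) = -35*A^7 - 105*A^3 - 105*A^-1 - 35*A^-5
  A^-1 * (35*d^2) = 35*A^3 + 70*A^-1 + 35*A^-5
  A^-3 * (21*d) = -21*A^-1 - 21*A^-5
  A^-5 * (7) = 7*A^-5
  A^-7 * (d) = -A^-5 - A^-9
Summing the groups: <K> = A^19 - A^15 + A^11 - A^7 + A^3 - A^-1 - A^-9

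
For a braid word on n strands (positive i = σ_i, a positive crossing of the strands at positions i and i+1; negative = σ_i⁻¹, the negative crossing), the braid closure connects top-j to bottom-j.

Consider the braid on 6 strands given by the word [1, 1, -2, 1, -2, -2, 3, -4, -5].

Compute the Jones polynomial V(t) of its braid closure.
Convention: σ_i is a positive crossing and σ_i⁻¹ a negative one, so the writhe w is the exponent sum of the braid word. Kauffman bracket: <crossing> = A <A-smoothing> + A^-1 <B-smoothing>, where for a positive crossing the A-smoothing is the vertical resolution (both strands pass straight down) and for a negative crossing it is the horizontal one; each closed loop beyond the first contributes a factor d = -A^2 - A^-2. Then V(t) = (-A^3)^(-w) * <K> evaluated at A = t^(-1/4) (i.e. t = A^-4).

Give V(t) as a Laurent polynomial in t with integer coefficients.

The presented braid s1 s1 s2^-1 s1 s2^-1 s2^-1 s3 s4^-1 s5^-1 on 6 strands reduces by inverse Markov moves (closure unchanged at each step):
  Destabilize: the word has the form β·s5^-1 where s5^-1 occurs only as the final letter (β ∈ B_5); drop it and the last strand → 5 strands.
  Destabilize: the word has the form β·s4^-1 where s4^-1 occurs only as the final letter (β ∈ B_4); drop it and the last strand → 4 strands.
  Destabilize: the word has the form β·s3 where s3 occurs only as the final letter (β ∈ B_3); drop it and the last strand → 3 strands.
Reduced to β = s1 s1 s2^-1 s1 s2^-1 s2^-1 on 3 strands, 6 crossings.
Compute on β:
Braid: s1 s1 s2^-1 s1 s2^-1 s2^-1 on 3 strands, 6 crossings.
Writhe w = (#positive) - (#negative) = 3 - 3 = 0.
State-sum expansion of <K>. There are 2^6 = 64 states.
Smooth each crossing (0=||, 1=⌣⌢); contribution A^(Σ sign_k(1-2s_k)) * d^(L-1).
Tabulate the states by total A-exponent and number of loops L (A-exp: L × count):
  A^6: L=4 ×1
  A^4: L=3 ×6
  A^2: L=2 ×14, L=4 ×1
  A^0: L=1 ×13, L=3 ×7
  A^-2: L=2 ×14, L=4 ×1
  A^-4: L=3 ×6
  A^-6: L=4 ×1
Each group contributes A^e * Σ count * d^(L-1):
Powers of d = -A^2 - A^-2: d^2 = A^4 + 2 + A^-4; d^3 = -A^6 - 3*A^2 - 3*A^-2 - A^-6.
  A^6 * (d^3) = -A^12 - 3*A^8 - 3*A^4 - 1
  A^4 * (6*d^2) = 6*A^8 + 12*A^4 + 6
  A^2 * (14*d + d^3) = -A^8 - 17*A^4 - 17 - A^-4
  A^0 * (13 + 7*d^2) = 7*A^4 + 27 + 7*A^-4
  A^-2 * (14*d + d^3) = -A^4 - 17 - 17*A^-4 - A^-8
  A^-4 * (6*d^2) = 6 + 12*A^-4 + 6*A^-8
  A^-6 * (d^3) = -1 - 3*A^-4 - 3*A^-8 - A^-12
Summing the groups: <K> = -A^12 + 2*A^8 - 2*A^4 + 3 - 2*A^-4 + 2*A^-8 - A^-12
Normalise by the writhe: (-A^3)^(-w) = (-A^3)^(0) = 1, so f(A) = 1 * <K> = -A^12 + 2*A^8 - 2*A^4 + 3 - 2*A^-4 + 2*A^-8 - A^-12.
Substitute A = t^(-1/4), i.e. A^e → t^(-e/4): V(t) = -t^3 + 2*t^2 - 2*t + 3 - 2*t^-1 + 2*t^-2 - t^-3

Answer: -t^3 + 2*t^2 - 2*t + 3 - 2*t^-1 + 2*t^-2 - t^-3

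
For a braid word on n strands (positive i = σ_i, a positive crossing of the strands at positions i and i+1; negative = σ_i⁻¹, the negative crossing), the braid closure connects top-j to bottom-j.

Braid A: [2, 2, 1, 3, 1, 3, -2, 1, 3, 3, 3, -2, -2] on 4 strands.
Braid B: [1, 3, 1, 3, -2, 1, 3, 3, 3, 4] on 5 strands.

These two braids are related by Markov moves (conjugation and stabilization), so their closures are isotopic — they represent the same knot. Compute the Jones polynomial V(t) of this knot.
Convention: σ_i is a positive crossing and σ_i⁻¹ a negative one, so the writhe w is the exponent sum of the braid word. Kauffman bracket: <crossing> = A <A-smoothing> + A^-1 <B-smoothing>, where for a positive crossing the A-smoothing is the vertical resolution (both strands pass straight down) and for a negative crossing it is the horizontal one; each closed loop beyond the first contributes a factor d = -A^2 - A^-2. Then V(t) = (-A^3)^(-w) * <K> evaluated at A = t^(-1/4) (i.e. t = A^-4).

Markov-equivalent braids have isotopic closures, hence identical knot invariants. Strip the Markov moves from each word to reach a common short braid β, then compute V(t) once on β.
Braid A: s2 s2 s1 s3 s1 s3 s2^-1 s1 s3 s3 s3 s2^-1 s2^-1 on 4 strands reduces by inverse Markov moves (closure unchanged at each step):
  Deconjugate: the word is γ·β·γ⁻¹ with γ = s2 s2 (prefix) and γ⁻¹ = s2^-1 s2^-1 (suffix); strip both.
Reduced to β = s1 s3 s1 s3 s2^-1 s1 s3 s3 s3 on 4 strands, 9 crossings.
Braid B: s1 s3 s1 s3 s2^-1 s1 s3 s3 s3 s4 on 5 strands reduces by inverse Markov moves (closure unchanged at each step):
  Destabilize: the word has the form β·s4 where s4 occurs only as the final letter (β ∈ B_4); drop it and the last strand → 4 strands.
Reduced to β = s1 s3 s1 s3 s2^-1 s1 s3 s3 s3 on 4 strands, 9 crossings.
Both give the same β = s1 s3 s1 s3 s2^-1 s1 s3 s3 s3 on 4 strands, so one state sum suffices:
Braid: s1 s3 s1 s3 s2^-1 s1 s3 s3 s3 on 4 strands, 9 crossings.
Writhe w = (#positive) - (#negative) = 8 - 1 = 7.
Enumerate smoothing states for the bracket polynomial. There are 2^9 = 512 states.
Each crossing splits two ways (0=vertical, 1=horizontal). The state's weight is A^(#A-smoothings - #B-smoothings) * d^(loops - 1).
Tabulate the states by total A-exponent and number of loops L (A-exp: L × count):
  A^9: L=3 ×1
  A^7: L=2 ×8, L=4 ×1
  A^5: L=1 ×15, L=3 ×21
  A^3: L=2 ×60, L=4 ×24
  A^1: L=3 ×110, L=5 ×16
  A^-1: L=4 ×120, L=6 ×6
  A^-3: L=5 ×83, L=7 ×1
  A^-5: L=6 ×36
  A^-7: L=7 ×9
  A^-9: L=8 ×1
Each group contributes A^e * Σ count * d^(L-1):
Powers of d = -A^2 - A^-2: d^2 = A^4 + 2 + A^-4; d^3 = -A^6 - 3*A^2 - 3*A^-2 - A^-6; d^4 = A^8 + 4*A^4 + 6 + 4*A^-4 + A^-8; d^5 = -A^10 - 5*A^6 - 10*A^2 - 10*A^-2 - 5*A^-6 - A^-10; d^6 = A^12 + 6*A^8 + 15*A^4 + 20 + 15*A^-4 + 6*A^-8 + A^-12; d^7 = -A^14 - 7*A^10 - 21*A^6 - 35*A^2 - 35*A^-2 - 21*A^-6 - 7*A^-10 - A^-14.
  A^9 * (d^2) = A^13 + 2*A^9 + A^5
  A^7 * (8*d + d^3) = -A^13 - 11*A^9 - 11*A^5 - A
  A^5 * (15 + 21*d^2) = 21*A^9 + 57*A^5 + 21*A
  A^3 * (60*d + 24*d^3) = -24*A^9 - 132*A^5 - 132*A - 24*A^-3
  A^1 * (110*d^2 + 16*d^4) = 16*A^9 + 174*A^5 + 316*A + 174*A^-3 + 16*A^-7
  A^-1 * (120*d^3 + 6*d^5) = -6*A^9 - 150*A^5 - 420*A - 420*A^-3 - 150*A^-7 - 6*A^-11
  A^-3 * (83*d^4 + d^6) = A^9 + 89*A^5 + 347*A + 518*A^-3 + 347*A^-7 + 89*A^-11 + A^-15
  A^-5 * (36*d^5) = -36*A^5 - 180*A - 360*A^-3 - 360*A^-7 - 180*A^-11 - 36*A^-15
  A^-7 * (9*d^6) = 9*A^5 + 54*A + 135*A^-3 + 180*A^-7 + 135*A^-11 + 54*A^-15 + 9*A^-19
  A^-9 * (d^7) = -A^5 - 7*A - 21*A^-3 - 35*A^-7 - 35*A^-11 - 21*A^-15 - 7*A^-19 - A^-23
Summing the groups: <K> = -A^9 - 2*A + 2*A^-3 - 2*A^-7 + 3*A^-11 - 2*A^-15 + 2*A^-19 - A^-23
Normalise by the writhe: (-A^3)^(-w) = (-A^3)^(-7) = -A^-21, so f(A) = -A^-21 * <K> = A^-12 + 2*A^-20 - 2*A^-24 + 2*A^-28 - 3*A^-32 + 2*A^-36 - 2*A^-40 + A^-44.
Substitute A = t^(-1/4), i.e. A^e → t^(-e/4): V(t) = t^11 - 2*t^10 + 2*t^9 - 3*t^8 + 2*t^7 - 2*t^6 + 2*t^5 + t^3

Answer: t^11 - 2*t^10 + 2*t^9 - 3*t^8 + 2*t^7 - 2*t^6 + 2*t^5 + t^3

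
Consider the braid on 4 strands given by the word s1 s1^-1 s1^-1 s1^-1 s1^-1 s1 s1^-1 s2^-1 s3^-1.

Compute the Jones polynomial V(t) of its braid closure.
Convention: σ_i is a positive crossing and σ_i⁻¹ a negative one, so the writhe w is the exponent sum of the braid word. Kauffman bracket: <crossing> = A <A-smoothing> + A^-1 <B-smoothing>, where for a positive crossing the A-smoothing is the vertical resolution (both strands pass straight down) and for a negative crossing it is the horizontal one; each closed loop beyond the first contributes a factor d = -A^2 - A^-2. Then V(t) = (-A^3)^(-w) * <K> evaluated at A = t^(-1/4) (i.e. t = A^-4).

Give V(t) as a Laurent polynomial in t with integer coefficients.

The presented braid s1 s1^-1 s1^-1 s1^-1 s1^-1 s1 s1^-1 s2^-1 s3^-1 on 4 strands reduces by inverse Markov moves (closure unchanged at each step):
  Destabilize: the word has the form β·s3^-1 where s3^-1 occurs only as the final letter (β ∈ B_3); drop it and the last strand → 3 strands.
  Destabilize: the word has the form β·s2^-1 where s2^-1 occurs only as the final letter (β ∈ B_2); drop it and the last strand → 2 strands.
  Deconjugate: the word is γ·β·γ⁻¹ with γ = s1 s1^-1 (prefix) and γ⁻¹ = s1 s1^-1 (suffix); strip both.
Reduced to β = s1^-1 s1^-1 s1^-1 on 2 strands, 3 crossings.
Compute on β:
Braid: s1^-1 s1^-1 s1^-1 on 2 strands, 3 crossings.
Writhe w = (#positive) - (#negative) = 0 - 3 = -3.
State-sum expansion of <K>. There are 2^3 = 8 states.
Each crossing splits two ways (0=vertical, 1=horizontal). The state's weight is A^(#A-smoothings - #B-smoothings) * d^(loops - 1).
  state 000: A-exp=-3, loops=2, term = A^-3 * d^1
  state 001: A-exp=-1, loops=1, term = A^-1 * d^0
  state 010: A-exp=-1, loops=1, term = A^-1 * d^0
  state 011: A-exp=+1, loops=2, term = A^1 * d^1
  state 100: A-exp=-1, loops=1, term = A^-1 * d^0
  state 101: A-exp=+1, loops=2, term = A^1 * d^1
  state 110: A-exp=+1, loops=2, term = A^1 * d^1
  state 111: A-exp=+3, loops=3, term = A^3 * d^2
Collect the terms by A-exponent (count of states per loop number):
Powers of d = -A^2 - A^-2: d^2 = A^4 + 2 + A^-4.
  A^3 * (d^2) = A^7 + 2*A^3 + A^-1
  A^1 * (3*d) = -3*A^3 - 3*A^-1
  A^-1 * (3) = 3*A^-1
  A^-3 * (d) = -A^-1 - A^-5
Summing the groups: <K> = A^7 - A^3 - A^-5
Normalise by the writhe: (-A^3)^(-w) = (-A^3)^(3) = -A^9, so f(A) = -A^9 * <K> = -A^16 + A^12 + A^4.
Substitute A = t^(-1/4), i.e. A^e → t^(-e/4): V(t) = t^-1 + t^-3 - t^-4

Answer: t^-1 + t^-3 - t^-4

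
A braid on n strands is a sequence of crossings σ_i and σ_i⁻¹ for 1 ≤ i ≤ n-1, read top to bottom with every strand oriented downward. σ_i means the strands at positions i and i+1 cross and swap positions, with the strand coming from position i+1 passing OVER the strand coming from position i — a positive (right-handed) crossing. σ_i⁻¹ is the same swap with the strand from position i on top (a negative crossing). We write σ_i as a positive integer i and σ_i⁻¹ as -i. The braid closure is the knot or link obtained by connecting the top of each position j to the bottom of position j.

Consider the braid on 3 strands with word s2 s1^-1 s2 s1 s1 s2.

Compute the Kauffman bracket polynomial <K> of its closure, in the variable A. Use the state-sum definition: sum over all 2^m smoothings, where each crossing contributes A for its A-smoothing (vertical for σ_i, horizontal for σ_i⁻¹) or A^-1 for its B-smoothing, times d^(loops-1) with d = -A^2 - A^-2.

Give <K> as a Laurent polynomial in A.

Braid: s2 s1^-1 s2 s1 s1 s2 on 3 strands, 6 crossings.
Writhe w = (#positive) - (#negative) = 5 - 1 = 4.
State-sum expansion of <K>. There are 2^6 = 64 states.
Each crossing splits two ways (0=vertical, 1=horizontal). The state's weight is A^(#A-smoothings - #B-smoothings) * d^(loops - 1).
Tabulate the states by total A-exponent and number of loops L (A-exp: L × count):
  A^6: L=2 ×1
  A^4: L=1 ×3, L=3 ×3
  A^2: L=2 ×14, L=4 ×1
  A^0: L=1 ×10, L=3 ×10
  A^-2: L=2 ×13, L=4 ×2
  A^-4: L=3 ×6
  A^-6: L=4 ×1
Each group contributes A^e * Σ count * d^(L-1):
Powers of d = -A^2 - A^-2: d^2 = A^4 + 2 + A^-4; d^3 = -A^6 - 3*A^2 - 3*A^-2 - A^-6.
  A^6 * (d) = -A^8 - A^4
  A^4 * (3 + 3*d^2) = 3*A^8 + 9*A^4 + 3
  A^2 * (14*d + d^3) = -A^8 - 17*A^4 - 17 - A^-4
  A^0 * (10 + 10*d^2) = 10*A^4 + 30 + 10*A^-4
  A^-2 * (13*d + 2*d^3) = -2*A^4 - 19 - 19*A^-4 - 2*A^-8
  A^-4 * (6*d^2) = 6 + 12*A^-4 + 6*A^-8
  A^-6 * (d^3) = -1 - 3*A^-4 - 3*A^-8 - A^-12
Summing the groups: <K> = A^8 - A^4 + 2 - A^-4 + A^-8 - A^-12

Answer: A^8 - A^4 + 2 - A^-4 + A^-8 - A^-12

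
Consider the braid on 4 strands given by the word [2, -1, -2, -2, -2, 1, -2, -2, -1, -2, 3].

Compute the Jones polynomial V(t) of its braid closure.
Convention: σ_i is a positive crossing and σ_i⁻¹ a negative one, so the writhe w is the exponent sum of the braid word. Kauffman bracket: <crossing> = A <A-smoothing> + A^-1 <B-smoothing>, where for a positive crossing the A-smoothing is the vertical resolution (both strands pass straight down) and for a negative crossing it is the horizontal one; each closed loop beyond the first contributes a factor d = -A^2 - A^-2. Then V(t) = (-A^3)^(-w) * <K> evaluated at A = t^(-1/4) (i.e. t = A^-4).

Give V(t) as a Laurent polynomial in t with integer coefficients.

The presented braid s2 s1^-1 s2^-1 s2^-1 s2^-1 s1 s2^-1 s2^-1 s1^-1 s2^-1 s3 on 4 strands reduces by inverse Markov moves (closure unchanged at each step):
  Destabilize: the word has the form β·s3 where s3 occurs only as the final letter (β ∈ B_3); drop it and the last strand → 3 strands.
  Deconjugate: the word is γ·β·γ⁻¹ with γ = s2 (prefix) and γ⁻¹ = s2^-1 (suffix); strip both.
Reduced to β = s1^-1 s2^-1 s2^-1 s2^-1 s1 s2^-1 s2^-1 s1^-1 on 3 strands, 8 crossings.
Compute on β:
Braid: s1^-1 s2^-1 s2^-1 s2^-1 s1 s2^-1 s2^-1 s1^-1 on 3 strands, 8 crossings.
Writhe w = (#positive) - (#negative) = 1 - 7 = -6.
Enumerate smoothing states for the bracket polynomial. There are 2^8 = 256 states.
Each crossing splits two ways (0=vertical, 1=horizontal). The state's weight is A^(#A-smoothings - #B-smoothings) * d^(loops - 1).
Tabulate the states by total A-exponent and number of loops L (A-exp: L × count):
  A^8: L=6 ×1
  A^6: L=5 ×8
  A^4: L=4 ×27, L=6 ×1
  A^2: L=3 ×49, L=5 ×7
  A^0: L=2 ×49, L=4 ×21
  A^-2: L=1 ×22, L=3 ×34
  A^-4: L=2 ×27, L=4 ×1
  A^-6: L=1 ×5, L=3 ×3
  A^-8: L=2 ×1
Each group contributes A^e * Σ count * d^(L-1):
Powers of d = -A^2 - A^-2: d^2 = A^4 + 2 + A^-4; d^3 = -A^6 - 3*A^2 - 3*A^-2 - A^-6; d^4 = A^8 + 4*A^4 + 6 + 4*A^-4 + A^-8; d^5 = -A^10 - 5*A^6 - 10*A^2 - 10*A^-2 - 5*A^-6 - A^-10.
  A^8 * (d^5) = -A^18 - 5*A^14 - 10*A^10 - 10*A^6 - 5*A^2 - A^-2
  A^6 * (8*d^4) = 8*A^14 + 32*A^10 + 48*A^6 + 32*A^2 + 8*A^-2
  A^4 * (27*d^3 + d^5) = -A^14 - 32*A^10 - 91*A^6 - 91*A^2 - 32*A^-2 - A^-6
  A^2 * (49*d^2 + 7*d^4) = 7*A^10 + 77*A^6 + 140*A^2 + 77*A^-2 + 7*A^-6
  A^0 * (49*d + 21*d^3) = -21*A^6 - 112*A^2 - 112*A^-2 - 21*A^-6
  A^-2 * (22 + 34*d^2) = 34*A^2 + 90*A^-2 + 34*A^-6
  A^-4 * (27*d + d^3) = -A^2 - 30*A^-2 - 30*A^-6 - A^-10
  A^-6 * (5 + 3*d^2) = 3*A^-2 + 11*A^-6 + 3*A^-10
  A^-8 * (d) = -A^-6 - A^-10
Summing the groups: <K> = -A^18 + 2*A^14 - 3*A^10 + 3*A^6 - 3*A^2 + 3*A^-2 - A^-6 + A^-10
Normalise by the writhe: (-A^3)^(-w) = (-A^3)^(6) = A^18, so f(A) = A^18 * <K> = -A^36 + 2*A^32 - 3*A^28 + 3*A^24 - 3*A^20 + 3*A^16 - A^12 + A^8.
Substitute A = t^(-1/4), i.e. A^e → t^(-e/4): V(t) = t^-2 - t^-3 + 3*t^-4 - 3*t^-5 + 3*t^-6 - 3*t^-7 + 2*t^-8 - t^-9

Answer: t^-2 - t^-3 + 3*t^-4 - 3*t^-5 + 3*t^-6 - 3*t^-7 + 2*t^-8 - t^-9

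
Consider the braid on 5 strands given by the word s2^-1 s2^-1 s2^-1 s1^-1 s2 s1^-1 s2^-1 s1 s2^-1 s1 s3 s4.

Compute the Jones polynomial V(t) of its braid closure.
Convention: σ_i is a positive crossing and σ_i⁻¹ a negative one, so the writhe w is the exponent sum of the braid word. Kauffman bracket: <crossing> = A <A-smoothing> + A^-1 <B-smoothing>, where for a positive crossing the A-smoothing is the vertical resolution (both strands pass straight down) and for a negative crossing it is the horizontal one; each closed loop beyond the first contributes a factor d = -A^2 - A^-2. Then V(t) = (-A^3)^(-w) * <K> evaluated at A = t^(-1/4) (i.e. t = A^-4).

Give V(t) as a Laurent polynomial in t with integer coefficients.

-1 + 3*t^-1 - 3*t^-2 + 5*t^-3 - 5*t^-4 + 4*t^-5 - 3*t^-6 + 2*t^-7 - t^-8

Derivation:
The presented braid s2^-1 s2^-1 s2^-1 s1^-1 s2 s1^-1 s2^-1 s1 s2^-1 s1 s3 s4 on 5 strands reduces by inverse Markov moves (closure unchanged at each step):
  Destabilize: the word has the form β·s4 where s4 occurs only as the final letter (β ∈ B_4); drop it and the last strand → 4 strands.
  Destabilize: the word has the form β·s3 where s3 occurs only as the final letter (β ∈ B_3); drop it and the last strand → 3 strands.
Reduced to β = s2^-1 s2^-1 s2^-1 s1^-1 s2 s1^-1 s2^-1 s1 s2^-1 s1 on 3 strands, 10 crossings.
Compute on β:
Braid: s2^-1 s2^-1 s2^-1 s1^-1 s2 s1^-1 s2^-1 s1 s2^-1 s1 on 3 strands, 10 crossings.
Writhe w = (#positive) - (#negative) = 3 - 7 = -4.
Computing the Kauffman bracket via state sum. There are 2^10 = 1024 states.
Each crossing splits two ways (0=vertical, 1=horizontal). The state's weight is A^(#A-smoothings - #B-smoothings) * d^(loops - 1).
Tabulate the states by total A-exponent and number of loops L (A-exp: L × count):
  A^10: L=6 ×1
  A^8: L=5 ×10
  A^6: L=4 ×41, L=6 ×4
  A^4: L=3 ×88, L=5 ×31, L=7 ×1
  A^2: L=2 ×102, L=4 ×99, L=6 ×9
  A^0: L=1 ×54, L=3 ×162, L=5 ×36
  A^-2: L=2 ×134, L=4 ×74, L=6 ×2
  A^-4: L=1 ×30, L=3 ×82, L=5 ×8
  A^-6: L=2 ×32, L=4 ×13
  A^-8: L=1 ×3, L=3 ×7
  A^-10: L=2 ×1
Each group contributes A^e * Σ count * d^(L-1):
Powers of d = -A^2 - A^-2: d^2 = A^4 + 2 + A^-4; d^3 = -A^6 - 3*A^2 - 3*A^-2 - A^-6; d^4 = A^8 + 4*A^4 + 6 + 4*A^-4 + A^-8; d^5 = -A^10 - 5*A^6 - 10*A^2 - 10*A^-2 - 5*A^-6 - A^-10; d^6 = A^12 + 6*A^8 + 15*A^4 + 20 + 15*A^-4 + 6*A^-8 + A^-12.
  A^10 * (d^5) = -A^20 - 5*A^16 - 10*A^12 - 10*A^8 - 5*A^4 - 1
  A^8 * (10*d^4) = 10*A^16 + 40*A^12 + 60*A^8 + 40*A^4 + 10
  A^6 * (41*d^3 + 4*d^5) = -4*A^16 - 61*A^12 - 163*A^8 - 163*A^4 - 61 - 4*A^-4
  A^4 * (88*d^2 + 31*d^4 + d^6) = A^16 + 37*A^12 + 227*A^8 + 382*A^4 + 227 + 37*A^-4 + A^-8
  A^2 * (102*d + 99*d^3 + 9*d^5) = -9*A^12 - 144*A^8 - 489*A^4 - 489 - 144*A^-4 - 9*A^-8
  A^0 * (54 + 162*d^2 + 36*d^4) = 36*A^8 + 306*A^4 + 594 + 306*A^-4 + 36*A^-8
  A^-2 * (134*d + 74*d^3 + 2*d^5) = -2*A^8 - 84*A^4 - 376 - 376*A^-4 - 84*A^-8 - 2*A^-12
  A^-4 * (30 + 82*d^2 + 8*d^4) = 8*A^4 + 114 + 242*A^-4 + 114*A^-8 + 8*A^-12
  A^-6 * (32*d + 13*d^3) = -13 - 71*A^-4 - 71*A^-8 - 13*A^-12
  A^-8 * (3 + 7*d^2) = 7*A^-4 + 17*A^-8 + 7*A^-12
  A^-10 * (d) = -A^-8 - A^-12
Summing the groups: <K> = -A^20 + 2*A^16 - 3*A^12 + 4*A^8 - 5*A^4 + 5 - 3*A^-4 + 3*A^-8 - A^-12
Normalise by the writhe: (-A^3)^(-w) = (-A^3)^(4) = A^12, so f(A) = A^12 * <K> = -A^32 + 2*A^28 - 3*A^24 + 4*A^20 - 5*A^16 + 5*A^12 - 3*A^8 + 3*A^4 - 1.
Substitute A = t^(-1/4), i.e. A^e → t^(-e/4): V(t) = -1 + 3*t^-1 - 3*t^-2 + 5*t^-3 - 5*t^-4 + 4*t^-5 - 3*t^-6 + 2*t^-7 - t^-8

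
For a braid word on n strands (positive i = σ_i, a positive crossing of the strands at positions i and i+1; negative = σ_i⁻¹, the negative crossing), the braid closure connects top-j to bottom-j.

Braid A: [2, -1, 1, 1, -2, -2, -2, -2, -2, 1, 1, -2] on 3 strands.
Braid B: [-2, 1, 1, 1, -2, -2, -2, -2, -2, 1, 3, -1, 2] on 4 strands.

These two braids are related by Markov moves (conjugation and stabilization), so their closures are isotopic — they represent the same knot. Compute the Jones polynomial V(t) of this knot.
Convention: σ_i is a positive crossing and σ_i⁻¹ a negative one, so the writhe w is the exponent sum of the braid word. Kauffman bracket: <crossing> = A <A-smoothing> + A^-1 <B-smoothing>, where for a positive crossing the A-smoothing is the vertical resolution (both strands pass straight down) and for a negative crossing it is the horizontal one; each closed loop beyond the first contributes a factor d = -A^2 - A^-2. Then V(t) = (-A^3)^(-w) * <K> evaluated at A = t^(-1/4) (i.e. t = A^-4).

-t^2 + t - 1 + 3*t^-1 - 2*t^-2 + 3*t^-3 - 2*t^-4 + t^-5 - t^-6

Derivation:
Markov-equivalent braids have isotopic closures, hence identical knot invariants. Strip the Markov moves from each word to reach a common short braid β, then compute V(t) once on β.
Braid A: s2 s1^-1 s1 s1 s2^-1 s2^-1 s2^-1 s2^-1 s2^-1 s1 s1 s2^-1 on 3 strands reduces by inverse Markov moves (closure unchanged at each step):
  Deconjugate: the word is γ·β·γ⁻¹ with γ = s2 s1^-1 (prefix) and γ⁻¹ = s1 s2^-1 (suffix); strip both.
Reduced to β = s1 s1 s2^-1 s2^-1 s2^-1 s2^-1 s2^-1 s1 on 3 strands, 8 crossings.
Braid B: s2^-1 s1 s1 s1 s2^-1 s2^-1 s2^-1 s2^-1 s2^-1 s1 s3 s1^-1 s2 on 4 strands reduces by inverse Markov moves (closure unchanged at each step):
  Deconjugate: the word is γ·β·γ⁻¹ with γ = s2^-1 s1 (prefix) and γ⁻¹ = s1^-1 s2 (suffix); strip both.
  Destabilize: the word has the form β·s3 where s3 occurs only as the final letter (β ∈ B_3); drop it and the last strand → 3 strands.
Reduced to β = s1 s1 s2^-1 s2^-1 s2^-1 s2^-1 s2^-1 s1 on 3 strands, 8 crossings.
Both give the same β = s1 s1 s2^-1 s2^-1 s2^-1 s2^-1 s2^-1 s1 on 3 strands, so one state sum suffices:
Braid: s1 s1 s2^-1 s2^-1 s2^-1 s2^-1 s2^-1 s1 on 3 strands, 8 crossings.
Writhe w = (#positive) - (#negative) = 3 - 5 = -2.
State-sum expansion of <K>. There are 2^8 = 256 states.
Smooth each crossing (0=||, 1=⌣⌢); contribution A^(Σ sign_k(1-2s_k)) * d^(L-1).
Tabulate the states by total A-exponent and number of loops L (A-exp: L × count):
  A^8: L=6 ×1
  A^6: L=5 ×8
  A^4: L=4 ×25, L=6 ×3
  A^2: L=3 ×40, L=5 ×15, L=7 ×1
  A^0: L=2 ×35, L=4 ×30, L=6 ×5
  A^-2: L=1 ×15, L=3 ×31, L=5 ×10
  A^-4: L=2 ×18, L=4 ×10
  A^-6: L=3 ×8
  A^-8: L=4 ×1
Each group contributes A^e * Σ count * d^(L-1):
Powers of d = -A^2 - A^-2: d^2 = A^4 + 2 + A^-4; d^3 = -A^6 - 3*A^2 - 3*A^-2 - A^-6; d^4 = A^8 + 4*A^4 + 6 + 4*A^-4 + A^-8; d^5 = -A^10 - 5*A^6 - 10*A^2 - 10*A^-2 - 5*A^-6 - A^-10; d^6 = A^12 + 6*A^8 + 15*A^4 + 20 + 15*A^-4 + 6*A^-8 + A^-12.
  A^8 * (d^5) = -A^18 - 5*A^14 - 10*A^10 - 10*A^6 - 5*A^2 - A^-2
  A^6 * (8*d^4) = 8*A^14 + 32*A^10 + 48*A^6 + 32*A^2 + 8*A^-2
  A^4 * (25*d^3 + 3*d^5) = -3*A^14 - 40*A^10 - 105*A^6 - 105*A^2 - 40*A^-2 - 3*A^-6
  A^2 * (40*d^2 + 15*d^4 + d^6) = A^14 + 21*A^10 + 115*A^6 + 190*A^2 + 115*A^-2 + 21*A^-6 + A^-10
  A^0 * (35*d + 30*d^3 + 5*d^5) = -5*A^10 - 55*A^6 - 175*A^2 - 175*A^-2 - 55*A^-6 - 5*A^-10
  A^-2 * (15 + 31*d^2 + 10*d^4) = 10*A^6 + 71*A^2 + 137*A^-2 + 71*A^-6 + 10*A^-10
  A^-4 * (18*d + 10*d^3) = -10*A^2 - 48*A^-2 - 48*A^-6 - 10*A^-10
  A^-6 * (8*d^2) = 8*A^-2 + 16*A^-6 + 8*A^-10
  A^-8 * (d^3) = -A^-2 - 3*A^-6 - 3*A^-10 - A^-14
Summing the groups: <K> = -A^18 + A^14 - 2*A^10 + 3*A^6 - 2*A^2 + 3*A^-2 - A^-6 + A^-10 - A^-14
Normalise by the writhe: (-A^3)^(-w) = (-A^3)^(2) = A^6, so f(A) = A^6 * <K> = -A^24 + A^20 - 2*A^16 + 3*A^12 - 2*A^8 + 3*A^4 - 1 + A^-4 - A^-8.
Substitute A = t^(-1/4), i.e. A^e → t^(-e/4): V(t) = -t^2 + t - 1 + 3*t^-1 - 2*t^-2 + 3*t^-3 - 2*t^-4 + t^-5 - t^-6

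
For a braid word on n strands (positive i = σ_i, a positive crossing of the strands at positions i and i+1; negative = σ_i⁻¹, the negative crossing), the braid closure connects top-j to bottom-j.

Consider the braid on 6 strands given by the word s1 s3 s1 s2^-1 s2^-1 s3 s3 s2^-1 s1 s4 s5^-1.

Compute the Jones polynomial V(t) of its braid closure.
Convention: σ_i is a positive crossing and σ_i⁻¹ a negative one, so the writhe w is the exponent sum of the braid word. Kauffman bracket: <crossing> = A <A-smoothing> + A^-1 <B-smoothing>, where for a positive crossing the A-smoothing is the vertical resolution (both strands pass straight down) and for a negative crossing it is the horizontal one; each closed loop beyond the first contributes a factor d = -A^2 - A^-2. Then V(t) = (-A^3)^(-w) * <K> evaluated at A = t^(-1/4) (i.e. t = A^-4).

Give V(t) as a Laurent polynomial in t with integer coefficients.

The presented braid s1 s3 s1 s2^-1 s2^-1 s3 s3 s2^-1 s1 s4 s5^-1 on 6 strands reduces by inverse Markov moves (closure unchanged at each step):
  Destabilize: the word has the form β·s5^-1 where s5^-1 occurs only as the final letter (β ∈ B_5); drop it and the last strand → 5 strands.
  Destabilize: the word has the form β·s4 where s4 occurs only as the final letter (β ∈ B_4); drop it and the last strand → 4 strands.
Reduced to β = s1 s3 s1 s2^-1 s2^-1 s3 s3 s2^-1 s1 on 4 strands, 9 crossings.
Compute on β:
Braid: s1 s3 s1 s2^-1 s2^-1 s3 s3 s2^-1 s1 on 4 strands, 9 crossings.
Writhe w = (#positive) - (#negative) = 6 - 3 = 3.
Enumerate smoothing states for the bracket polynomial. There are 2^9 = 512 states.
For each crossing: s=0 is the vertical smoothing, s=1 horizontal. Crossing k contributes A^(sign_k * (1 - 2*s_k)); loop factor d = -A^2 - A^-2.
Tabulate the states by total A-exponent and number of loops L (A-exp: L × count):
  A^9: L=5 ×1
  A^7: L=4 ×9
  A^5: L=3 ×32, L=5 ×4
  A^3: L=2 ×55, L=4 ×28, L=6 ×1
  A^1: L=1 ×39, L=3 ×77, L=5 ×10
  A^-1: L=2 ×81, L=4 ×44, L=6 ×1
  A^-3: L=3 ×73, L=5 ×11
  A^-5: L=4 ×35, L=6 ×1
  A^-7: L=5 ×9
  A^-9: L=6 ×1
Each group contributes A^e * Σ count * d^(L-1):
Powers of d = -A^2 - A^-2: d^2 = A^4 + 2 + A^-4; d^3 = -A^6 - 3*A^2 - 3*A^-2 - A^-6; d^4 = A^8 + 4*A^4 + 6 + 4*A^-4 + A^-8; d^5 = -A^10 - 5*A^6 - 10*A^2 - 10*A^-2 - 5*A^-6 - A^-10.
  A^9 * (d^4) = A^17 + 4*A^13 + 6*A^9 + 4*A^5 + A
  A^7 * (9*d^3) = -9*A^13 - 27*A^9 - 27*A^5 - 9*A
  A^5 * (32*d^2 + 4*d^4) = 4*A^13 + 48*A^9 + 88*A^5 + 48*A + 4*A^-3
  A^3 * (55*d + 28*d^3 + d^5) = -A^13 - 33*A^9 - 149*A^5 - 149*A - 33*A^-3 - A^-7
  A^1 * (39 + 77*d^2 + 10*d^4) = 10*A^9 + 117*A^5 + 253*A + 117*A^-3 + 10*A^-7
  A^-1 * (81*d + 44*d^3 + d^5) = -A^9 - 49*A^5 - 223*A - 223*A^-3 - 49*A^-7 - A^-11
  A^-3 * (73*d^2 + 11*d^4) = 11*A^5 + 117*A + 212*A^-3 + 117*A^-7 + 11*A^-11
  A^-5 * (35*d^3 + d^5) = -A^5 - 40*A - 115*A^-3 - 115*A^-7 - 40*A^-11 - A^-15
  A^-7 * (9*d^4) = 9*A + 36*A^-3 + 54*A^-7 + 36*A^-11 + 9*A^-15
  A^-9 * (d^5) = -A - 5*A^-3 - 10*A^-7 - 10*A^-11 - 5*A^-15 - A^-19
Summing the groups: <K> = A^17 - 2*A^13 + 3*A^9 - 6*A^5 + 6*A - 7*A^-3 + 6*A^-7 - 4*A^-11 + 3*A^-15 - A^-19
Normalise by the writhe: (-A^3)^(-w) = (-A^3)^(-3) = -A^-9, so f(A) = -A^-9 * <K> = -A^8 + 2*A^4 - 3 + 6*A^-4 - 6*A^-8 + 7*A^-12 - 6*A^-16 + 4*A^-20 - 3*A^-24 + A^-28.
Substitute A = t^(-1/4), i.e. A^e → t^(-e/4): V(t) = t^7 - 3*t^6 + 4*t^5 - 6*t^4 + 7*t^3 - 6*t^2 + 6*t - 3 + 2*t^-1 - t^-2

Answer: t^7 - 3*t^6 + 4*t^5 - 6*t^4 + 7*t^3 - 6*t^2 + 6*t - 3 + 2*t^-1 - t^-2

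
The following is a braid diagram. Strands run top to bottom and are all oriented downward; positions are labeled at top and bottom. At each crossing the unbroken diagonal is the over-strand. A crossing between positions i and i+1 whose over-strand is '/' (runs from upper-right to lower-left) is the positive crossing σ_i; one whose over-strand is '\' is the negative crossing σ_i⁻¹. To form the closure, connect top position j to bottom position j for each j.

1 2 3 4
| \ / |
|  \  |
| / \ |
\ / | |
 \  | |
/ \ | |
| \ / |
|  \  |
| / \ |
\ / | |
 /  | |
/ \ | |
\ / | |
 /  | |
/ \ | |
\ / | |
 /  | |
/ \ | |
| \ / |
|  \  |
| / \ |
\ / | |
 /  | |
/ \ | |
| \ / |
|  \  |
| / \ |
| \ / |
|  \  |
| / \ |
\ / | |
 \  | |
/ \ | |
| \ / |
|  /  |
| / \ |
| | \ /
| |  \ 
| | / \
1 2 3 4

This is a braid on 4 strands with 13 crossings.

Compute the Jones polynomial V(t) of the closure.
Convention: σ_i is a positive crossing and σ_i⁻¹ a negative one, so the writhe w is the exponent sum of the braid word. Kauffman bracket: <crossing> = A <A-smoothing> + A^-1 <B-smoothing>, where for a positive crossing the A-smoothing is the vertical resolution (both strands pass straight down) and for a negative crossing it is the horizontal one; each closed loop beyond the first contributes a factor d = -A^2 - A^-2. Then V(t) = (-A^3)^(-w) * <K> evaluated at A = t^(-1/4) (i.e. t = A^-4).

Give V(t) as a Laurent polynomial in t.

t^2 - 2*t + 3 - 3*t^-1 + 4*t^-2 - 3*t^-3 + 2*t^-4 - 2*t^-5 + t^-6

Derivation:
Reading the diagram top to bottom ('/'-over between positions i,i+1 = s_i, '\'-over = s_i^-1): braid word = s2^-1 s1^-1 s2^-1 s1 s1 s1 s2^-1 s1 s2^-1 s2^-1 s1^-1 s2 s3^-1.
The presented braid s2^-1 s1^-1 s2^-1 s1 s1 s1 s2^-1 s1 s2^-1 s2^-1 s1^-1 s2 s3^-1 on 4 strands reduces by inverse Markov moves (closure unchanged at each step):
  Destabilize: the word has the form β·s3^-1 where s3^-1 occurs only as the final letter (β ∈ B_3); drop it and the last strand → 3 strands.
  Deconjugate: the word is γ·β·γ⁻¹ with γ = s2^-1 (prefix) and γ⁻¹ = s2 (suffix); strip both.
Reduced to β = s1^-1 s2^-1 s1 s1 s1 s2^-1 s1 s2^-1 s2^-1 s1^-1 on 3 strands, 10 crossings.
Compute on β:
Braid: s1^-1 s2^-1 s1 s1 s1 s2^-1 s1 s2^-1 s2^-1 s1^-1 on 3 strands, 10 crossings.
Writhe w = (#positive) - (#negative) = 4 - 6 = -2.
Enumerate smoothing states for the bracket polynomial. There are 2^10 = 1024 states.
For each crossing: s=0 is the vertical smoothing, s=1 horizontal. Crossing k contributes A^(sign_k * (1 - 2*s_k)); loop factor d = -A^2 - A^-2.
Tabulate the states by total A-exponent and number of loops L (A-exp: L × count):
  A^10: L=5 ×1
  A^8: L=4 ×10
  A^6: L=3 ×38, L=5 ×7
  A^4: L=2 ×67, L=4 ×49, L=6 ×4
  A^2: L=1 ×46, L=3 ×130, L=5 ×33, L=7 ×1
  A^0: L=2 ×131, L=4 ×110, L=6 ×11
  A^-2: L=1 ×25, L=3 ×133, L=5 ×51, L=7 ×1
  A^-4: L=2 ×37, L=4 ×72, L=6 ×11
  A^-6: L=3 ×25, L=5 ×19, L=7 ×1
  A^-8: L=4 ×8, L=6 ×2
  A^-10: L=5 ×1
Each group contributes A^e * Σ count * d^(L-1):
Powers of d = -A^2 - A^-2: d^2 = A^4 + 2 + A^-4; d^3 = -A^6 - 3*A^2 - 3*A^-2 - A^-6; d^4 = A^8 + 4*A^4 + 6 + 4*A^-4 + A^-8; d^5 = -A^10 - 5*A^6 - 10*A^2 - 10*A^-2 - 5*A^-6 - A^-10; d^6 = A^12 + 6*A^8 + 15*A^4 + 20 + 15*A^-4 + 6*A^-8 + A^-12.
  A^10 * (d^4) = A^18 + 4*A^14 + 6*A^10 + 4*A^6 + A^2
  A^8 * (10*d^3) = -10*A^14 - 30*A^10 - 30*A^6 - 10*A^2
  A^6 * (38*d^2 + 7*d^4) = 7*A^14 + 66*A^10 + 118*A^6 + 66*A^2 + 7*A^-2
  A^4 * (67*d + 49*d^3 + 4*d^5) = -4*A^14 - 69*A^10 - 254*A^6 - 254*A^2 - 69*A^-2 - 4*A^-6
  A^2 * (46 + 130*d^2 + 33*d^4 + d^6) = A^14 + 39*A^10 + 277*A^6 + 524*A^2 + 277*A^-2 + 39*A^-6 + A^-10
  A^0 * (131*d + 110*d^3 + 11*d^5) = -11*A^10 - 165*A^6 - 571*A^2 - 571*A^-2 - 165*A^-6 - 11*A^-10
  A^-2 * (25 + 133*d^2 + 51*d^4 + d^6) = A^10 + 57*A^6 + 352*A^2 + 617*A^-2 + 352*A^-6 + 57*A^-10 + A^-14
  A^-4 * (37*d + 72*d^3 + 11*d^5) = -11*A^6 - 127*A^2 - 363*A^-2 - 363*A^-6 - 127*A^-10 - 11*A^-14
  A^-6 * (25*d^2 + 19*d^4 + d^6) = A^6 + 25*A^2 + 116*A^-2 + 184*A^-6 + 116*A^-10 + 25*A^-14 + A^-18
  A^-8 * (8*d^3 + 2*d^5) = -2*A^2 - 18*A^-2 - 44*A^-6 - 44*A^-10 - 18*A^-14 - 2*A^-18
  A^-10 * (d^4) = A^-2 + 4*A^-6 + 6*A^-10 + 4*A^-14 + A^-18
Summing the groups: <K> = A^18 - 2*A^14 + 2*A^10 - 3*A^6 + 4*A^2 - 3*A^-2 + 3*A^-6 - 2*A^-10 + A^-14
Normalise by the writhe: (-A^3)^(-w) = (-A^3)^(2) = A^6, so f(A) = A^6 * <K> = A^24 - 2*A^20 + 2*A^16 - 3*A^12 + 4*A^8 - 3*A^4 + 3 - 2*A^-4 + A^-8.
Substitute A = t^(-1/4), i.e. A^e → t^(-e/4): V(t) = t^2 - 2*t + 3 - 3*t^-1 + 4*t^-2 - 3*t^-3 + 2*t^-4 - 2*t^-5 + t^-6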